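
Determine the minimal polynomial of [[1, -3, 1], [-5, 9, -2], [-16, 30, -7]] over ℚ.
m_A(x) = x^2(x - 3)

The characteristic polynomial factors as x^2(x - 3). The minimal polynomial is ∏(x - λ)^{k_λ} where k_λ is the size of the largest Jordan block at λ.

For λ = 0: rank(A) = 2, and the largest Jordan block has size 2 (the smallest k with rank(A^k) = rank(A^(k+1))).
For λ = 3: rank(A - 3I) = 2, and the largest Jordan block has size 1 (the smallest k with rank((A - 3I)^k) = rank((A - 3I)^(k+1))).

So m_A(x) = x^2(x - 3).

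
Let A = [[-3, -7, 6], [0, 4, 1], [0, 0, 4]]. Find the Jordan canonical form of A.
The characteristic polynomial is det(xI - A) = (x - 4)^2(x + 3), so the eigenvalues are -3 (algebraic multiplicity 1), 4 (algebraic multiplicity 2).

For λ = -3: algebraic multiplicity 1 gives one 1×1 block.

For λ = 4: rank(A - 4I) = 2, rank((A - 4I)^2) = 1. The eigenspace has dimension 3 - 2 = 1, so there is 1 Jordan block; the rank sequence gives block sizes [2].

Assembling the blocks gives the Jordan form J above.

J = [[-3, 0, 0], [0, 4, 1], [0, 0, 4]]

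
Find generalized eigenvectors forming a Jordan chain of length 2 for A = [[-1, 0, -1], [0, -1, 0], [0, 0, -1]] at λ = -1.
We seek v_1 ∈ ker((A + I)^2) \ ker(A + I), then set v_{i+1} = (A + I) v_i.

One such chain is v_1 = [[-1, 1, -1]]^T, v_2 = [[1, 0, 0]]^T. Check: (A + I) v_2 = [[0, 0, 0]]^T = 0.

v_1 = [[-1, 1, -1]]^T, v_2 = [[1, 0, 0]]^T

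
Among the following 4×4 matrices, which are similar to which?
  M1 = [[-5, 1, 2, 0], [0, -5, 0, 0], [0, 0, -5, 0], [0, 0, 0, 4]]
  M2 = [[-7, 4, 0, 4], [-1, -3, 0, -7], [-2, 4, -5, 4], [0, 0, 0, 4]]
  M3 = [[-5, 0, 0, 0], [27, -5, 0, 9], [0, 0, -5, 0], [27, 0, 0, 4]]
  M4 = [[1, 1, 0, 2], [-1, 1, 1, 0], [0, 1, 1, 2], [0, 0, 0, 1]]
Characteristic polynomials: χ_{M1} = (x - 4)(x + 5)^3, χ_{M2} = (x - 4)(x + 5)^3, χ_{M3} = (x - 4)(x + 5)^3, χ_{M4} = (x - 1)^4.

{M1, M2}: invariant factors x + 5, (x - 4)(x + 5)^2.

{M3}: invariant factors x + 5, x + 5, (x - 4)(x + 5).

{M4}: invariant factors x - 1, (x - 1)^3.

Matrices are similar if and only if their invariant-factor lists agree; the partition into similarity classes is {M1, M2}, {M3}, {M4}.

3 classes: {M1, M2}, {M3}, {M4}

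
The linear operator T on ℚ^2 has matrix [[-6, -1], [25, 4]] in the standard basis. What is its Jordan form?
The characteristic polynomial is det(xI - A) = (x + 1)^2, so the eigenvalues are -1 (algebraic multiplicity 2).

For λ = -1: rank(A + I) = 1, rank((A + I)^2) = 0. The eigenspace has dimension 2 - 1 = 1, so there is 1 Jordan block; the rank sequence gives block sizes [2].

Assembling the blocks gives the Jordan form J above.

J = [[-1, 1], [0, -1]]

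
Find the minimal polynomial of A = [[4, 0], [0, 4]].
m_A(x) = x - 4

The characteristic polynomial factors as (x - 4)^2. The minimal polynomial is ∏(x - λ)^{k_λ} where k_λ is the size of the largest Jordan block at λ.

For λ = 4: rank(A - 4I) = 0, and the largest Jordan block has size 1 (the smallest k with rank((A - 4I)^k) = rank((A - 4I)^(k+1))).

So m_A(x) = x - 4.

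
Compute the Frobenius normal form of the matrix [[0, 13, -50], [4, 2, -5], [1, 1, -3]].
The invariant factors of A (the non-unit diagonal entries of the Smith normal form of xI - A over ℚ[x]) are (x + 3)(x^2 - 2x + 3), each dividing the next. The characteristic polynomial is their product, (x + 3)(x^2 - 2x + 3).

The rational canonical form is the block-diagonal matrix of companion matrices C(f_i):
R = [[0, 0, -9], [1, 0, 3], [0, 1, -1]].

Note the characteristic polynomial does not split into linear factors over ℚ, so A has no Jordan form over ℚ; the rational canonical form exists over any field.

R = [[0, 0, -9], [1, 0, 3], [0, 1, -1]]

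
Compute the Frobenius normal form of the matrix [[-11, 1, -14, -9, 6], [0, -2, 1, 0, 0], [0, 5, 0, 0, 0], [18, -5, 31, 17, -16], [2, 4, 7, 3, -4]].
The invariant factors of A (the non-unit diagonal entries of the Smith normal form of xI - A over ℚ[x]) are x^2 + 2x - 5, (x - 4)(x^2 + 2x - 5), each dividing the next. The characteristic polynomial is their product, (x - 4)(x^2 + 2x - 5)^2.

The rational canonical form is the block-diagonal matrix of companion matrices C(f_i):
R = [[0, 5, 0, 0, 0], [1, -2, 0, 0, 0], [0, 0, 0, 0, -20], [0, 0, 1, 0, 13], [0, 0, 0, 1, 2]].

Note the characteristic polynomial does not split into linear factors over ℚ, so A has no Jordan form over ℚ; the rational canonical form exists over any field.

R = [[0, 5, 0, 0, 0], [1, -2, 0, 0, 0], [0, 0, 0, 0, -20], [0, 0, 1, 0, 13], [0, 0, 0, 1, 2]]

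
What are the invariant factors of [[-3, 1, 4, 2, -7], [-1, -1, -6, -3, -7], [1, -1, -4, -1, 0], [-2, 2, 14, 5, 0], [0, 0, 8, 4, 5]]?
The Jordan structure of A has elementary divisors (x + 2)^2, (x + 2), (x - 3), (x - 5). Arranging the block sizes at each eigenvalue in decreasing order and taking row products gives the invariant factors.

Invariant factors (smallest first, each dividing the next): x + 2, (x - 5)(x - 3)(x + 2)^2.

Check: the last factor (x - 5)(x - 3)(x + 2)^2 is the minimal polynomial, and the product (x - 5)(x - 3)(x + 2)^3 is the characteristic polynomial.

x + 2, (x - 5)(x - 3)(x + 2)^2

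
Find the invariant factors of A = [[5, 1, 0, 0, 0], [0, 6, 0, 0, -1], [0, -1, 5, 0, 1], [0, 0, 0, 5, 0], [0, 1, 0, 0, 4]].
The Jordan structure of A has elementary divisors (x - 5)^3, (x - 5), (x - 5). Arranging the block sizes at each eigenvalue in decreasing order and taking row products gives the invariant factors.

Invariant factors (smallest first, each dividing the next): x - 5, x - 5, (x - 5)^3.

Check: the last factor (x - 5)^3 is the minimal polynomial, and the product (x - 5)^5 is the characteristic polynomial.

x - 5, x - 5, (x - 5)^3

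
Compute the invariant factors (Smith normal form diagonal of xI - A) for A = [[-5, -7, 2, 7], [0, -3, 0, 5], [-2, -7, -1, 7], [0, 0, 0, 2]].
The Jordan structure of A has elementary divisors (x + 3)^2, (x + 3), (x - 2). Arranging the block sizes at each eigenvalue in decreasing order and taking row products gives the invariant factors.

Invariant factors (smallest first, each dividing the next): x + 3, (x - 2)(x + 3)^2.

Check: the last factor (x - 2)(x + 3)^2 is the minimal polynomial, and the product (x - 2)(x + 3)^3 is the characteristic polynomial.

x + 3, (x - 2)(x + 3)^2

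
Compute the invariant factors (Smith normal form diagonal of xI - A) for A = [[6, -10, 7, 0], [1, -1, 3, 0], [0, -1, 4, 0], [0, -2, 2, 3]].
The Jordan structure of A has elementary divisors (x - 3)^3, (x - 3). Arranging the block sizes at each eigenvalue in decreasing order and taking row products gives the invariant factors.

Invariant factors (smallest first, each dividing the next): x - 3, (x - 3)^3.

Check: the last factor (x - 3)^3 is the minimal polynomial, and the product (x - 3)^4 is the characteristic polynomial.

x - 3, (x - 3)^3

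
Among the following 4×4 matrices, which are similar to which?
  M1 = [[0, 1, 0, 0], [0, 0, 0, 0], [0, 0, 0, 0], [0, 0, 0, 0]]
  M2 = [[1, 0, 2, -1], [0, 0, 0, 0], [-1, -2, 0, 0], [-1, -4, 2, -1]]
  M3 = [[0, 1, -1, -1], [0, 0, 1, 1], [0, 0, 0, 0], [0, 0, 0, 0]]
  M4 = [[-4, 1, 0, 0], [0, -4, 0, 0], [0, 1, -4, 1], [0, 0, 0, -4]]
Characteristic polynomials: χ_{M1} = x^4, χ_{M2} = x^4, χ_{M3} = x^4, χ_{M4} = (x + 4)^4.

{M1}: invariant factors x, x, x^2.

{M2, M3}: invariant factors x, x^3.

{M4}: invariant factors (x + 4)^2, (x + 4)^2.

Matrices are similar if and only if their invariant-factor lists agree; the partition into similarity classes is {M1}, {M2, M3}, {M4}.

3 classes: {M1}, {M2, M3}, {M4}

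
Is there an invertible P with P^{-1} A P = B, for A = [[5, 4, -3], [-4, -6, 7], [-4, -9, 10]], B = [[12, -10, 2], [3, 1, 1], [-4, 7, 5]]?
No.

trace(A) = 9 but trace(B) = 18. The trace is a similarity invariant, so A and B are not similar.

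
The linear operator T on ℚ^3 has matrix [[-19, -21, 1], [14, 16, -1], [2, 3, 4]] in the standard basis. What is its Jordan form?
The characteristic polynomial is det(xI - A) = (x - 3)^2(x + 5), so the eigenvalues are -5 (algebraic multiplicity 1), 3 (algebraic multiplicity 2).

For λ = -5: algebraic multiplicity 1 gives one 1×1 block.

For λ = 3: rank(A - 3I) = 2, rank((A - 3I)^2) = 1. The eigenspace has dimension 3 - 2 = 1, so there is 1 Jordan block; the rank sequence gives block sizes [2].

Assembling the blocks gives the Jordan form J above.

J = [[-5, 0, 0], [0, 3, 1], [0, 0, 3]]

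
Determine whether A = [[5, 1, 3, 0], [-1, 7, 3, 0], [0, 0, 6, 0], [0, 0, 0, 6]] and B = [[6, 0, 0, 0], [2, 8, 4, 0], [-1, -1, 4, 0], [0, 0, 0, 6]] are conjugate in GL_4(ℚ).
Yes.

Two matrices over a field are similar if and only if they have the same invariant factors.

Both A and B have characteristic polynomial (x - 6)^4 and minimal polynomial (x - 6)^2. Computing further, both have invariant factors x - 6, x - 6, (x - 6)^2. Hence A and B are similar.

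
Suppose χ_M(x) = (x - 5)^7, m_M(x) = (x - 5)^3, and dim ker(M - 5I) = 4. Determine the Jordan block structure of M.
Jordan blocks: (5, 3), (5, 2), (5, 1), (5, 1)

λ = 5: algebraic multiplicity 7 (exponent in χ_M), largest block size 3 (exponent in m_M), 4 blocks (geometric multiplicity). These force block sizes [3, 2, 1, 1].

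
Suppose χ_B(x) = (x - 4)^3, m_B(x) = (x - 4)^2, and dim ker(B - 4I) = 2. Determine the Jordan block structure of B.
λ = 4: algebraic multiplicity 3 (exponent in χ_B), largest block size 2 (exponent in m_B), 2 blocks (geometric multiplicity). These force block sizes [2, 1].

Jordan blocks: (4, 2), (4, 1)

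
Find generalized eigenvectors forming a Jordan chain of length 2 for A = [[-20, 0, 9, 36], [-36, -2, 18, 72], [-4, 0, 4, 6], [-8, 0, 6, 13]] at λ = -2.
v_1 = [[4, 10, 1, 2]]^T, v_2 = [[9, 18, 2, 4]]^T

We seek v_1 ∈ ker((A + 2I)^2) \ ker(A + 2I), then set v_{i+1} = (A + 2I) v_i.

One such chain is v_1 = [[4, 10, 1, 2]]^T, v_2 = [[9, 18, 2, 4]]^T. Check: (A + 2I) v_2 = [[0, 0, 0, 0]]^T = 0.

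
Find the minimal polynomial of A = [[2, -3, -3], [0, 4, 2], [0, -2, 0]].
m_A(x) = (x - 2)^2

The characteristic polynomial factors as (x - 2)^3. The minimal polynomial is ∏(x - λ)^{k_λ} where k_λ is the size of the largest Jordan block at λ.

For λ = 2: rank(A - 2I) = 1, and the largest Jordan block has size 2 (the smallest k with rank((A - 2I)^k) = rank((A - 2I)^(k+1))).

So m_A(x) = (x - 2)^2.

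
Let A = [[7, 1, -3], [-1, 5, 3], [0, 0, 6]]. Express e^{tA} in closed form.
A has Jordan form J = [[6, 1, 0], [0, 6, 0], [0, 0, 6]] with A = PJP^{-1}, so e^{tA} = P e^{tJ} P^{-1}.

For a Jordan block J_k(λ), e^{tJ_k(λ)} = e^{λt} · (I + tN + t^2 N^2/2! + ... + t^{k-1} N^{k-1}/(k-1)!) where N is the nilpotent superdiagonal part.

Assembling the blocks and conjugating back gives the entries of e^{tA} as shown above.

e^{tA} = [[(t + 1)*e^{6*t}, t*e^{6*t}, -3*t*e^{6*t}], [-t*e^{6*t}, (1 - t)*e^{6*t}, 3*t*e^{6*t}], [0, 0, e^{6*t}]]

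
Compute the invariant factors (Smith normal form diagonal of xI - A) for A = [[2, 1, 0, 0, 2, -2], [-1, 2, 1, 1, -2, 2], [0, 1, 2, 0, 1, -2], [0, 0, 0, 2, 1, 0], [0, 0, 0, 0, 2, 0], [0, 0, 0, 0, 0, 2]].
x - 2, (x - 2)^2, (x - 2)^3

The Jordan structure of A has elementary divisors (x - 2)^3, (x - 2)^2, (x - 2). Arranging the block sizes at each eigenvalue in decreasing order and taking row products gives the invariant factors.

Invariant factors (smallest first, each dividing the next): x - 2, (x - 2)^2, (x - 2)^3.

Check: the last factor (x - 2)^3 is the minimal polynomial, and the product (x - 2)^6 is the characteristic polynomial.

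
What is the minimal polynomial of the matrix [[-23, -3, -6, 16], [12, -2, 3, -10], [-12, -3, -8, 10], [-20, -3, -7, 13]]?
m_A(x) = (x + 5)^3

The characteristic polynomial factors as (x + 5)^4. The minimal polynomial is ∏(x - λ)^{k_λ} where k_λ is the size of the largest Jordan block at λ.

For λ = -5: rank(A + 5I) = 2, and the largest Jordan block has size 3 (the smallest k with rank((A + 5I)^k) = rank((A + 5I)^(k+1))).

So m_A(x) = (x + 5)^3.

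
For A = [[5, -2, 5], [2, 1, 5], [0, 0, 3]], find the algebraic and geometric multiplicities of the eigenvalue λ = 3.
algebraic multiplicity 3, geometric multiplicity 2

The characteristic polynomial is (x - 3)^3, so the factor x - 3 appears with exponent 3: the algebraic multiplicity is 3.

rank(A - 3I) = 1, so the eigenspace has dimension 3 - 1 = 2: the geometric multiplicity is 2.

Since 2 < 3, A is not diagonalizable.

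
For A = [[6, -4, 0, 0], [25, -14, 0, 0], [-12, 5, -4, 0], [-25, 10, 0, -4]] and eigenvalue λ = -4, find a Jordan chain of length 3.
v_1 = [[1, 2, 0, -2]]^T, v_2 = [[2, 5, -2, -5]]^T, v_3 = [[0, 0, 1, 0]]^T

We seek v_1 ∈ ker((A + 4I)^3) \ ker((A + 4I)^2), then set v_{i+1} = (A + 4I) v_i.

One such chain is v_1 = [[1, 2, 0, -2]]^T, v_2 = [[2, 5, -2, -5]]^T, v_3 = [[0, 0, 1, 0]]^T. Check: (A + 4I) v_3 = [[0, 0, 0, 0]]^T = 0.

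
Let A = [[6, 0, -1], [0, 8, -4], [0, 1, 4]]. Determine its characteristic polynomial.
χ_A(x) = (x - 6)^3

xI - A = [[x - 6, 0, 1], [0, x - 8, 4], [0, -1, x - 4]].

Expanding det(xI - A) along the first row:
det(xI - A) = + (x - 6)·det([[x - 8, 4], [-1, x - 4]]) - (0)·det([[0, 4], [0, x - 4]]) + (1)·det([[0, x - 8], [0, -1]]).

Evaluating gives χ_A(x) = x^3 - 18x^2 + 108x - 216 = (x - 6)^3.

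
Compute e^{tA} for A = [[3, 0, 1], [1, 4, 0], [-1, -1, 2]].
A has Jordan form J = [[3, 1, 0], [0, 3, 1], [0, 0, 3]] with A = PJP^{-1}, so e^{tA} = P e^{tJ} P^{-1}.

For a Jordan block J_k(λ), e^{tJ_k(λ)} = e^{λt} · (I + tN + t^2 N^2/2! + ... + t^{k-1} N^{k-1}/(k-1)!) where N is the nilpotent superdiagonal part.

Assembling the blocks and conjugating back gives the entries of e^{tA} as shown above.

e^{tA} = [[(2 - t^2)*e^{3*t}/2, -t^2*e^{3*t}/2, t*(2 - t)*e^{3*t}/2], [t*(t + 2)*e^{3*t}/2, (t^2/2 + t + 1)*e^{3*t}, t^2*e^{3*t}/2], [-t*e^{3*t}, -t*e^{3*t}, (1 - t)*e^{3*t}]]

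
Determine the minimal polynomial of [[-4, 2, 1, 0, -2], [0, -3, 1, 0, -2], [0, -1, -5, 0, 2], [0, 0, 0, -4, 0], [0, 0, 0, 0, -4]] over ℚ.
m_A(x) = (x + 4)^3

The characteristic polynomial factors as (x + 4)^5. The minimal polynomial is ∏(x - λ)^{k_λ} where k_λ is the size of the largest Jordan block at λ.

For λ = -4: rank(A + 4I) = 2, and the largest Jordan block has size 3 (the smallest k with rank((A + 4I)^k) = rank((A + 4I)^(k+1))).

So m_A(x) = (x + 4)^3.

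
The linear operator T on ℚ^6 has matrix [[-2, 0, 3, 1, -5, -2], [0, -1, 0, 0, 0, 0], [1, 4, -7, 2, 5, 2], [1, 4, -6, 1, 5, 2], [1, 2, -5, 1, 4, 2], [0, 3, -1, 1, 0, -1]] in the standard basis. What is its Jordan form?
J = [[-1, 1, 0, 0, 0, 0], [0, -1, 0, 0, 0, 0], [0, 0, -1, 1, 0, 0], [0, 0, 0, -1, 0, 0], [0, 0, 0, 0, -1, 1], [0, 0, 0, 0, 0, -1]]

The characteristic polynomial is det(xI - A) = (x + 1)^6, so the eigenvalues are -1 (algebraic multiplicity 6).

For λ = -1: rank(A + I) = 3, rank((A + I)^2) = 0. The eigenspace has dimension 6 - 3 = 3, so there are 3 Jordan blocks; the rank sequence gives block sizes [2, 2, 2].

Assembling the blocks gives the Jordan form J above.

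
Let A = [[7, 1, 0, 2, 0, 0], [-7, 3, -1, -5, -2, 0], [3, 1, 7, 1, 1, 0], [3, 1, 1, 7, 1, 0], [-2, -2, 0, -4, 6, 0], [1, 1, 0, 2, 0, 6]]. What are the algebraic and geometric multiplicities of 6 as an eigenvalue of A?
The characteristic polynomial is (x - 6)^6, so the factor x - 6 appears with exponent 6: the algebraic multiplicity is 6.

rank(A - 6I) = 3, so the eigenspace has dimension 6 - 3 = 3: the geometric multiplicity is 3.

Since 3 < 6, A is not diagonalizable.

algebraic multiplicity 6, geometric multiplicity 3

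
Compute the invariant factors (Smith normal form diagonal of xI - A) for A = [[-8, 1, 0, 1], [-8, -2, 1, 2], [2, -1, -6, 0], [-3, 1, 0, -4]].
x + 5, (x + 5)^3

The Jordan structure of A has elementary divisors (x + 5)^3, (x + 5). Arranging the block sizes at each eigenvalue in decreasing order and taking row products gives the invariant factors.

Invariant factors (smallest first, each dividing the next): x + 5, (x + 5)^3.

Check: the last factor (x + 5)^3 is the minimal polynomial, and the product (x + 5)^4 is the characteristic polynomial.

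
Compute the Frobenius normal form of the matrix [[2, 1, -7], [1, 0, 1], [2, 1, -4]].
R = [[0, 0, -3], [1, 0, -4], [0, 1, -2]]

The invariant factors of A (the non-unit diagonal entries of the Smith normal form of xI - A over ℚ[x]) are (x + 1)(x^2 + x + 3), each dividing the next. The characteristic polynomial is their product, (x + 1)(x^2 + x + 3).

The rational canonical form is the block-diagonal matrix of companion matrices C(f_i):
R = [[0, 0, -3], [1, 0, -4], [0, 1, -2]].

Note the characteristic polynomial does not split into linear factors over ℚ, so A has no Jordan form over ℚ; the rational canonical form exists over any field.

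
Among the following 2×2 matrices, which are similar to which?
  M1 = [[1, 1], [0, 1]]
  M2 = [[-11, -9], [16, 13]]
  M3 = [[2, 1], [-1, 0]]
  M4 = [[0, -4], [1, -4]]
Characteristic polynomials: χ_{M1} = (x - 1)^2, χ_{M2} = (x - 1)^2, χ_{M3} = (x - 1)^2, χ_{M4} = (x + 2)^2.

{M1, M2, M3}: invariant factors (x - 1)^2.

{M4}: invariant factors (x + 2)^2.

Matrices are similar if and only if their invariant-factor lists agree; the partition into similarity classes is {M1, M2, M3}, {M4}.

2 classes: {M1, M2, M3}, {M4}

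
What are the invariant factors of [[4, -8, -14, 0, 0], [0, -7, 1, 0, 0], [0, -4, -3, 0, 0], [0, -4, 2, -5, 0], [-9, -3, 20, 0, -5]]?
x + 5, (x - 4)(x + 5)^3

The Jordan structure of A has elementary divisors (x + 5)^3, (x + 5), (x - 4). Arranging the block sizes at each eigenvalue in decreasing order and taking row products gives the invariant factors.

Invariant factors (smallest first, each dividing the next): x + 5, (x - 4)(x + 5)^3.

Check: the last factor (x - 4)(x + 5)^3 is the minimal polynomial, and the product (x - 4)(x + 5)^4 is the characteristic polynomial.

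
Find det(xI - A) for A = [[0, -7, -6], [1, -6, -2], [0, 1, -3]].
χ_A(x) = (x + 3)^3

xI - A = [[x, 7, 6], [-1, x + 6, 2], [0, -1, x + 3]].

Expanding det(xI - A) along the first row:
det(xI - A) = + (x)·det([[x + 6, 2], [-1, x + 3]]) - (7)·det([[-1, 2], [0, x + 3]]) + (6)·det([[-1, x + 6], [0, -1]]).

Evaluating gives χ_A(x) = x^3 + 9x^2 + 27x + 27 = (x + 3)^3.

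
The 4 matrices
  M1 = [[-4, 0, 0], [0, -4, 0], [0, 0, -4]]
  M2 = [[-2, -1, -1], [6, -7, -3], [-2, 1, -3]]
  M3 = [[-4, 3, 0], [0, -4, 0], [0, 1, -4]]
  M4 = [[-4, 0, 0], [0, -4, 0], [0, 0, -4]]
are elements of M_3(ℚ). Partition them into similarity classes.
Characteristic polynomials: χ_{M1} = (x + 4)^3, χ_{M2} = (x + 4)^3, χ_{M3} = (x + 4)^3, χ_{M4} = (x + 4)^3.

{M1, M4}: invariant factors x + 4, x + 4, x + 4.

{M2, M3}: invariant factors x + 4, (x + 4)^2.

Matrices are similar if and only if their invariant-factor lists agree; the partition into similarity classes is {M1, M4}, {M2, M3}.

2 classes: {M1, M4}, {M2, M3}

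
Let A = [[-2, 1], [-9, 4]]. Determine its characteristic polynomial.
xI - A = [[x + 2, -1], [9, x - 4]].

Expanding det(xI - A) along the first row:
det(xI - A) = + (x + 2)·det([[x - 4]]) - (-1)·det([[9]]).

Evaluating gives χ_A(x) = x^2 - 2x + 1 = (x - 1)^2.

χ_A(x) = (x - 1)^2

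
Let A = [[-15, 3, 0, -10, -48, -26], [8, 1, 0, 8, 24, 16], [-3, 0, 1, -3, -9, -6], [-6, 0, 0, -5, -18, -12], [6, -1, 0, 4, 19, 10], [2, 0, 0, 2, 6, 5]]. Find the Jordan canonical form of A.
J = [[1, 1, 0, 0, 0, 0], [0, 1, 0, 0, 0, 0], [0, 0, 1, 1, 0, 0], [0, 0, 0, 1, 0, 0], [0, 0, 0, 0, 1, 0], [0, 0, 0, 0, 0, 1]]

The characteristic polynomial is det(xI - A) = (x - 1)^6, so the eigenvalues are 1 (algebraic multiplicity 6).

For λ = 1: rank(A - I) = 2, rank((A - I)^2) = 0. The eigenspace has dimension 6 - 2 = 4, so there are 4 Jordan blocks; the rank sequence gives block sizes [2, 2, 1, 1].

Assembling the blocks gives the Jordan form J above.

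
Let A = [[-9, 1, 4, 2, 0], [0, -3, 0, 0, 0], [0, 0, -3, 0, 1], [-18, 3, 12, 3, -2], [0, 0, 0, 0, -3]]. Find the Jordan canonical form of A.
J = [[-3, 1, 0, 0, 0], [0, -3, 0, 0, 0], [0, 0, -3, 1, 0], [0, 0, 0, -3, 0], [0, 0, 0, 0, -3]]

The characteristic polynomial is det(xI - A) = (x + 3)^5, so the eigenvalues are -3 (algebraic multiplicity 5).

For λ = -3: rank(A + 3I) = 2, rank((A + 3I)^2) = 0. The eigenspace has dimension 5 - 2 = 3, so there are 3 Jordan blocks; the rank sequence gives block sizes [2, 2, 1].

Assembling the blocks gives the Jordan form J above.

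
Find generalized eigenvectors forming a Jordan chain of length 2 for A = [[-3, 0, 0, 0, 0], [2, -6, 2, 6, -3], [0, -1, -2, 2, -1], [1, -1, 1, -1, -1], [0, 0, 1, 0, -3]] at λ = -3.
v_1 = [[1, 0, 0, 0, 0]]^T, v_2 = [[0, 2, 0, 1, 0]]^T

We seek v_1 ∈ ker((A + 3I)^2) \ ker(A + 3I), then set v_{i+1} = (A + 3I) v_i.

One such chain is v_1 = [[1, 0, 0, 0, 0]]^T, v_2 = [[0, 2, 0, 1, 0]]^T. Check: (A + 3I) v_2 = [[0, 0, 0, 0, 0]]^T = 0.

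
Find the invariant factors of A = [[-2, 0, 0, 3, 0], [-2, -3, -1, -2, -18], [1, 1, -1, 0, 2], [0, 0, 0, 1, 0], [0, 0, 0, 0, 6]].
(x - 6)(x - 1)(x + 2)^3

The Jordan structure of A has elementary divisors (x + 2)^3, (x - 1), (x - 6). Arranging the block sizes at each eigenvalue in decreasing order and taking row products gives the invariant factors.

Invariant factors (smallest first, each dividing the next): (x - 6)(x - 1)(x + 2)^3.

Check: the last factor (x - 6)(x - 1)(x + 2)^3 is the minimal polynomial, and the product (x - 6)(x - 1)(x + 2)^3 is the characteristic polynomial.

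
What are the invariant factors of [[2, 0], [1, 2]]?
The Jordan structure of A has elementary divisors (x - 2)^2. Arranging the block sizes at each eigenvalue in decreasing order and taking row products gives the invariant factors.

Invariant factors (smallest first, each dividing the next): (x - 2)^2.

Check: the last factor (x - 2)^2 is the minimal polynomial, and the product (x - 2)^2 is the characteristic polynomial.

(x - 2)^2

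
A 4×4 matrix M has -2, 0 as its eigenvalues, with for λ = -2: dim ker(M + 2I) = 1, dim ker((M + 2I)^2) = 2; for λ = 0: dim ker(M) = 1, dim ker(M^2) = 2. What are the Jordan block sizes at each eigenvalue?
λ = -2: successive nullity increments [1, 1] count blocks of size ≥ k; block sizes are [2].
λ = 0: successive nullity increments [1, 1] count blocks of size ≥ k; block sizes are [2].

Jordan blocks: (-2, 2), (0, 2)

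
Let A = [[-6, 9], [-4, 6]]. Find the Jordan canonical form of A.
The characteristic polynomial is det(xI - A) = x^2, so the eigenvalues are 0 (algebraic multiplicity 2).

For λ = 0: rank(A) = 1, rank(A^2) = 0. The eigenspace has dimension 2 - 1 = 1, so there is 1 Jordan block; the rank sequence gives block sizes [2].

Assembling the blocks gives the Jordan form J above.

J = [[0, 1], [0, 0]]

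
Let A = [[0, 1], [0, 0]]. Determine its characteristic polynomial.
xI - A = [[x, -1], [0, x]].

Expanding det(xI - A) along the first row:
det(xI - A) = + (x)·det([[x]]) - (-1)·det([[0]]).

Evaluating gives χ_A(x) = x^2.

χ_A(x) = x^2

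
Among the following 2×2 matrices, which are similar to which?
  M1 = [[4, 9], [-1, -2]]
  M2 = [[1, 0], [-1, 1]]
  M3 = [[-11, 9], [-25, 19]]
2 classes: {M1, M2}, {M3}

Characteristic polynomials: χ_{M1} = (x - 1)^2, χ_{M2} = (x - 1)^2, χ_{M3} = (x - 4)^2.

{M1, M2}: invariant factors (x - 1)^2.

{M3}: invariant factors (x - 4)^2.

Matrices are similar if and only if their invariant-factor lists agree; the partition into similarity classes is {M1, M2}, {M3}.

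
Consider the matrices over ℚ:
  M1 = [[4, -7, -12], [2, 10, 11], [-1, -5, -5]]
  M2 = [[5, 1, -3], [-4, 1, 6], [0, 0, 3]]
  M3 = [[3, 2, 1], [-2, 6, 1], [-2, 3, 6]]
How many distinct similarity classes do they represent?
3 classes: {M1}, {M2}, {M3}

Characteristic polynomials: χ_{M1} = (x - 3)^3, χ_{M2} = (x - 3)^3, χ_{M3} = (x - 5)^3.

{M1}: invariant factors (x - 3)^3.

{M2}: invariant factors x - 3, (x - 3)^2.

{M3}: invariant factors (x - 5)^3.

Matrices are similar if and only if their invariant-factor lists agree; the partition into similarity classes is {M1}, {M2}, {M3}.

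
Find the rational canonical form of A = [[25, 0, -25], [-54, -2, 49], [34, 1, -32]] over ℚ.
The invariant factors of A (the non-unit diagonal entries of the Smith normal form of xI - A over ℚ[x]) are (x - 1)(x + 5)^2, each dividing the next. The characteristic polynomial is their product, (x - 1)(x + 5)^2.

The rational canonical form is the block-diagonal matrix of companion matrices C(f_i):
R = [[0, 0, 25], [1, 0, -15], [0, 1, -9]].

R = [[0, 0, 25], [1, 0, -15], [0, 1, -9]]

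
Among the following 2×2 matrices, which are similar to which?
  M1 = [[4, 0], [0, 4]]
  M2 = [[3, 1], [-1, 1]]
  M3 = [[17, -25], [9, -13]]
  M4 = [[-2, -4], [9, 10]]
3 classes: {M1}, {M2, M3}, {M4}

Characteristic polynomials: χ_{M1} = (x - 4)^2, χ_{M2} = (x - 2)^2, χ_{M3} = (x - 2)^2, χ_{M4} = (x - 4)^2.

{M1}: invariant factors x - 4, x - 4.

{M2, M3}: invariant factors (x - 2)^2.

{M4}: invariant factors (x - 4)^2.

Matrices are similar if and only if their invariant-factor lists agree; the partition into similarity classes is {M1}, {M2, M3}, {M4}.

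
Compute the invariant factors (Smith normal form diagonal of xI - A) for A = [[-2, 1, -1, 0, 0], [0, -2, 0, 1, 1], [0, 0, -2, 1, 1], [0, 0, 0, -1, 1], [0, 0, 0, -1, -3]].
The Jordan structure of A has elementary divisors (x + 2)^2, (x + 2)^2, (x + 2). Arranging the block sizes at each eigenvalue in decreasing order and taking row products gives the invariant factors.

Invariant factors (smallest first, each dividing the next): x + 2, (x + 2)^2, (x + 2)^2.

Check: the last factor (x + 2)^2 is the minimal polynomial, and the product (x + 2)^5 is the characteristic polynomial.

x + 2, (x + 2)^2, (x + 2)^2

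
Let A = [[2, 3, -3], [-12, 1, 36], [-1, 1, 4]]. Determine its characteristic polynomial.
χ_A(x) = (x - 5)(x - 1)^2

xI - A = [[x - 2, -3, 3], [12, x - 1, -36], [1, -1, x - 4]].

Expanding det(xI - A) along the first row:
det(xI - A) = + (x - 2)·det([[x - 1, -36], [-1, x - 4]]) - (-3)·det([[12, -36], [1, x - 4]]) + (3)·det([[12, x - 1], [1, -1]]).

Evaluating gives χ_A(x) = x^3 - 7x^2 + 11x - 5 = (x - 5)(x - 1)^2.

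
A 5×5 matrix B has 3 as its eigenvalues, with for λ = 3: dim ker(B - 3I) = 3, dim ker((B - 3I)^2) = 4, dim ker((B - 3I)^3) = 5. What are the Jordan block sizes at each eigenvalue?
λ = 3: successive nullity increments [3, 1, 1] count blocks of size ≥ k; block sizes are [3, 1, 1].

Jordan blocks: (3, 3), (3, 1), (3, 1)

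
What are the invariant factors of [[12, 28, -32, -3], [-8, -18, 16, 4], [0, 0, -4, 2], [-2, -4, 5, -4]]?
(x + 2)(x + 4)^3

The Jordan structure of A has elementary divisors (x + 4)^3, (x + 2). Arranging the block sizes at each eigenvalue in decreasing order and taking row products gives the invariant factors.

Invariant factors (smallest first, each dividing the next): (x + 2)(x + 4)^3.

Check: the last factor (x + 2)(x + 4)^3 is the minimal polynomial, and the product (x + 2)(x + 4)^3 is the characteristic polynomial.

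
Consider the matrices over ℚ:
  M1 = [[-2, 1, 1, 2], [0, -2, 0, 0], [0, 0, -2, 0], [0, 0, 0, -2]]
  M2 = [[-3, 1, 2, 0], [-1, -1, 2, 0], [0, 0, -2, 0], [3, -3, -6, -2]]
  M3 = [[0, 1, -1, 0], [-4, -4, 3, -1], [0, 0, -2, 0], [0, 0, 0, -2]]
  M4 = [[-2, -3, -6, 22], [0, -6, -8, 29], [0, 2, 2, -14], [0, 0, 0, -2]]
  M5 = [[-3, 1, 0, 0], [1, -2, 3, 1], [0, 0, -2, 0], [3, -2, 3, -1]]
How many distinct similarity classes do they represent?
2 classes: {M1, M2}, {M3, M4, M5}

Characteristic polynomials: χ_{M1} = (x + 2)^4, χ_{M2} = (x + 2)^4, χ_{M3} = (x + 2)^4, χ_{M4} = (x + 2)^4, χ_{M5} = (x + 2)^4.

{M1, M2}: invariant factors x + 2, x + 2, (x + 2)^2.

{M3, M4, M5}: invariant factors x + 2, (x + 2)^3.

Matrices are similar if and only if their invariant-factor lists agree; the partition into similarity classes is {M1, M2}, {M3, M4, M5}.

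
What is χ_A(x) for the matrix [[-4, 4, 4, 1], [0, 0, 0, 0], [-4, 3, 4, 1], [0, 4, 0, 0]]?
χ_A(x) = x^4

xI - A = [[x + 4, -4, -4, -1], [0, x, 0, 0], [4, -3, x - 4, -1], [0, -4, 0, x]].

Expanding det(xI - A) along the first row:
det(xI - A) = + (x + 4)·det([[x, 0, 0], [-3, x - 4, -1], [-4, 0, x]]) - (-4)·det([[0, 0, 0], [4, x - 4, -1], [0, 0, x]]) + (-4)·det([[0, x, 0], [4, -3, -1], [0, -4, x]]) - (-1)·det([[0, x, 0], [4, -3, x - 4], [0, -4, 0]]).

Evaluating gives χ_A(x) = x^4.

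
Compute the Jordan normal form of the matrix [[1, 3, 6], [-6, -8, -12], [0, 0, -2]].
J = [[-5, 0, 0], [0, -2, 0], [0, 0, -2]]

The characteristic polynomial is det(xI - A) = (x + 2)^2(x + 5), so the eigenvalues are -5 (algebraic multiplicity 1), -2 (algebraic multiplicity 2).

For λ = -5: algebraic multiplicity 1 gives one 1×1 block.

For λ = -2: rank(A + 2I) = 1. The eigenspace has dimension 3 - 1 = 2, so there are 2 Jordan blocks; the rank sequence gives block sizes [1, 1].

Assembling the blocks gives the Jordan form J above.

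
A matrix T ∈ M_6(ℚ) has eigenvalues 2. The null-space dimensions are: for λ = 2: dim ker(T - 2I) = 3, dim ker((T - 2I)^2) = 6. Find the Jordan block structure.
λ = 2: successive nullity increments [3, 3] count blocks of size ≥ k; block sizes are [2, 2, 2].

Jordan blocks: (2, 2), (2, 2), (2, 2)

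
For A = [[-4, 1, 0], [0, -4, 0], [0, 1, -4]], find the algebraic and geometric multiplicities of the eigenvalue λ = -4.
The characteristic polynomial is (x + 4)^3, so the factor x + 4 appears with exponent 3: the algebraic multiplicity is 3.

rank(A + 4I) = 1, so the eigenspace has dimension 3 - 1 = 2: the geometric multiplicity is 2.

Since 2 < 3, A is not diagonalizable.

algebraic multiplicity 3, geometric multiplicity 2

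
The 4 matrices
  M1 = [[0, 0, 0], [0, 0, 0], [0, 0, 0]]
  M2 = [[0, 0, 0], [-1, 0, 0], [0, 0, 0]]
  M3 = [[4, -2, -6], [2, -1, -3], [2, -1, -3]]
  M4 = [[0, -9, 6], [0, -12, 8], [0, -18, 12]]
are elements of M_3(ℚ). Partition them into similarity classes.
2 classes: {M1}, {M2, M3, M4}

Characteristic polynomials: χ_{M1} = x^3, χ_{M2} = x^3, χ_{M3} = x^3, χ_{M4} = x^3.

{M1}: invariant factors x, x, x.

{M2, M3, M4}: invariant factors x, x^2.

Matrices are similar if and only if their invariant-factor lists agree; the partition into similarity classes is {M1}, {M2, M3, M4}.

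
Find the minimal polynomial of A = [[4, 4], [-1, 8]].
The characteristic polynomial factors as (x - 6)^2. The minimal polynomial is ∏(x - λ)^{k_λ} where k_λ is the size of the largest Jordan block at λ.

For λ = 6: rank(A - 6I) = 1, and the largest Jordan block has size 2 (the smallest k with rank((A - 6I)^k) = rank((A - 6I)^(k+1))).

So m_A(x) = (x - 6)^2.

m_A(x) = (x - 6)^2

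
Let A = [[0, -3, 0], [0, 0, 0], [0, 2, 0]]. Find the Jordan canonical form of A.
The characteristic polynomial is det(xI - A) = x^3, so the eigenvalues are 0 (algebraic multiplicity 3).

For λ = 0: rank(A) = 1, rank(A^2) = 0. The eigenspace has dimension 3 - 1 = 2, so there are 2 Jordan blocks; the rank sequence gives block sizes [2, 1].

Assembling the blocks gives the Jordan form J above.

J = [[0, 1, 0], [0, 0, 0], [0, 0, 0]]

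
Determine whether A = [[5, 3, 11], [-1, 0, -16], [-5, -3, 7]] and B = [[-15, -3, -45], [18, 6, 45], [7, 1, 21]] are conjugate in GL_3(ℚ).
Two matrices over a field are similar if and only if they have the same invariant factors.

Both A and B have characteristic polynomial (x - 6)(x - 3)^2 and minimal polynomial (x - 6)(x - 3)^2. Computing further, both have invariant factors (x - 6)(x - 3)^2. Hence A and B are similar.

Yes.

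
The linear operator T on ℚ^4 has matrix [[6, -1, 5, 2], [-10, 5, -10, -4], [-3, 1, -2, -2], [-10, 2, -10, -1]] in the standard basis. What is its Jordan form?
J = [[1, 1, 0, 0], [0, 1, 0, 0], [0, 0, 3, 0], [0, 0, 0, 3]]

The characteristic polynomial is det(xI - A) = (x - 3)^2(x - 1)^2, so the eigenvalues are 1 (algebraic multiplicity 2), 3 (algebraic multiplicity 2).

For λ = 1: rank(A - I) = 3, rank((A - I)^2) = 2. The eigenspace has dimension 4 - 3 = 1, so there is 1 Jordan block; the rank sequence gives block sizes [2].

For λ = 3: rank(A - 3I) = 2. The eigenspace has dimension 4 - 2 = 2, so there are 2 Jordan blocks; the rank sequence gives block sizes [1, 1].

Assembling the blocks gives the Jordan form J above.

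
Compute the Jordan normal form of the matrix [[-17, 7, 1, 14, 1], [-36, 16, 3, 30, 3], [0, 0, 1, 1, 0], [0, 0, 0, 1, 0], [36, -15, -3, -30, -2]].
J = [[-5, 0, 0, 0, 0], [0, 1, 1, 0, 0], [0, 0, 1, 1, 0], [0, 0, 0, 1, 0], [0, 0, 0, 0, 1]]

The characteristic polynomial is det(xI - A) = (x - 1)^4(x + 5), so the eigenvalues are -5 (algebraic multiplicity 1), 1 (algebraic multiplicity 4).

For λ = -5: algebraic multiplicity 1 gives one 1×1 block.

For λ = 1: rank(A - I) = 3, rank((A - I)^2) = 2, rank((A - I)^3) = 1. The eigenspace has dimension 5 - 3 = 2, so there are 2 Jordan blocks; the rank sequence gives block sizes [3, 1].

Assembling the blocks gives the Jordan form J above.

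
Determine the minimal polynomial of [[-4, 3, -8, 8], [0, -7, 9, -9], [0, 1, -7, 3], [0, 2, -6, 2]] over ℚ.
m_A(x) = (x + 4)^3

The characteristic polynomial factors as (x + 4)^4. The minimal polynomial is ∏(x - λ)^{k_λ} where k_λ is the size of the largest Jordan block at λ.

For λ = -4: rank(A + 4I) = 2, and the largest Jordan block has size 3 (the smallest k with rank((A + 4I)^k) = rank((A + 4I)^(k+1))).

So m_A(x) = (x + 4)^3.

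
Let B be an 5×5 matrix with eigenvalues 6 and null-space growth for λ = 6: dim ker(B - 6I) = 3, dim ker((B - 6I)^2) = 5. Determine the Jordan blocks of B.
Jordan blocks: (6, 2), (6, 2), (6, 1)

λ = 6: successive nullity increments [3, 2] count blocks of size ≥ k; block sizes are [2, 2, 1].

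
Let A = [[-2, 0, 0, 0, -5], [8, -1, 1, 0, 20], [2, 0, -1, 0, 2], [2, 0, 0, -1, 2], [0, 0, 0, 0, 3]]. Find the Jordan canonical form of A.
The characteristic polynomial is det(xI - A) = (x - 3)(x + 1)^3(x + 2), so the eigenvalues are -2 (algebraic multiplicity 1), -1 (algebraic multiplicity 3), 3 (algebraic multiplicity 1).

For λ = -2: algebraic multiplicity 1 gives one 1×1 block.

For λ = -1: rank(A + I) = 3, rank((A + I)^2) = 2. The eigenspace has dimension 5 - 3 = 2, so there are 2 Jordan blocks; the rank sequence gives block sizes [2, 1].

For λ = 3: algebraic multiplicity 1 gives one 1×1 block.

Assembling the blocks gives the Jordan form J above.

J = [[-2, 0, 0, 0, 0], [0, -1, 1, 0, 0], [0, 0, -1, 0, 0], [0, 0, 0, -1, 0], [0, 0, 0, 0, 3]]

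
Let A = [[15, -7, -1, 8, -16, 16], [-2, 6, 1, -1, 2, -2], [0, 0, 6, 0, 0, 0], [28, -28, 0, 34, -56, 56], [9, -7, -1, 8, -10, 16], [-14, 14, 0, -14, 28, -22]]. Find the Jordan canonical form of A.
J = [[-1, 0, 0, 0, 0, 0], [0, 6, 1, 0, 0, 0], [0, 0, 6, 0, 0, 0], [0, 0, 0, 6, 0, 0], [0, 0, 0, 0, 6, 0], [0, 0, 0, 0, 0, 6]]

The characteristic polynomial is det(xI - A) = (x - 6)^5(x + 1), so the eigenvalues are -1 (algebraic multiplicity 1), 6 (algebraic multiplicity 5).

For λ = -1: algebraic multiplicity 1 gives one 1×1 block.

For λ = 6: rank(A - 6I) = 2, rank((A - 6I)^2) = 1. The eigenspace has dimension 6 - 2 = 4, so there are 4 Jordan blocks; the rank sequence gives block sizes [2, 1, 1, 1].

Assembling the blocks gives the Jordan form J above.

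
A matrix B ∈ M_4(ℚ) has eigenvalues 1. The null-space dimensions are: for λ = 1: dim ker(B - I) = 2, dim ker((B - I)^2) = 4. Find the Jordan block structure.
Jordan blocks: (1, 2), (1, 2)

λ = 1: successive nullity increments [2, 2] count blocks of size ≥ k; block sizes are [2, 2].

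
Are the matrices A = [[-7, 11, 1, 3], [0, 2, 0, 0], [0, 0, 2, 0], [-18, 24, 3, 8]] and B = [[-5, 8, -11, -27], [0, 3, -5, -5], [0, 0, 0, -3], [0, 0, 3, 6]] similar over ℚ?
No.

trace(A) = 5 but trace(B) = 4. The trace is a similarity invariant, so A and B are not similar.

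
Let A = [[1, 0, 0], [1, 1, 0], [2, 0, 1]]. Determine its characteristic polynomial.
xI - A = [[x - 1, 0, 0], [-1, x - 1, 0], [-2, 0, x - 1]].

Expanding det(xI - A) along the first row:
det(xI - A) = + (x - 1)·det([[x - 1, 0], [0, x - 1]]) - (0)·det([[-1, 0], [-2, x - 1]]) + (0)·det([[-1, x - 1], [-2, 0]]).

Evaluating gives χ_A(x) = x^3 - 3x^2 + 3x - 1 = (x - 1)^3.

χ_A(x) = (x - 1)^3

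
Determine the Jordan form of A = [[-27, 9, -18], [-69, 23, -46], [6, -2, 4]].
J = [[0, 1, 0], [0, 0, 0], [0, 0, 0]]

The characteristic polynomial is det(xI - A) = x^3, so the eigenvalues are 0 (algebraic multiplicity 3).

For λ = 0: rank(A) = 1, rank(A^2) = 0. The eigenspace has dimension 3 - 1 = 2, so there are 2 Jordan blocks; the rank sequence gives block sizes [2, 1].

Assembling the blocks gives the Jordan form J above.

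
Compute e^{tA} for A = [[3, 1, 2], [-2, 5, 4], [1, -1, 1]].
A has Jordan form J = [[3, 1, 0], [0, 3, 1], [0, 0, 3]] with A = PJP^{-1}, so e^{tA} = P e^{tJ} P^{-1}.

For a Jordan block J_k(λ), e^{tJ_k(λ)} = e^{λt} · (I + tN + t^2 N^2/2! + ... + t^{k-1} N^{k-1}/(k-1)!) where N is the nilpotent superdiagonal part.

Assembling the blocks and conjugating back gives the entries of e^{tA} as shown above.

e^{tA} = [[e^{3*t}, t*e^{3*t}, 2*t*e^{3*t}], [-2*t*e^{3*t}, (-t^2 + 2*t + 1)*e^{3*t}, 2*t*(2 - t)*e^{3*t}], [t*e^{3*t}, t*(t - 2)*e^{3*t}/2, (t^2 - 2*t + 1)*e^{3*t}]]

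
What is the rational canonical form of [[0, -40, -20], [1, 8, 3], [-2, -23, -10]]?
R = [[0, 0, -20], [1, 0, 11], [0, 1, -2]]

The invariant factors of A (the non-unit diagonal entries of the Smith normal form of xI - A over ℚ[x]) are (x + 5)(x^2 - 3x + 4), each dividing the next. The characteristic polynomial is their product, (x + 5)(x^2 - 3x + 4).

The rational canonical form is the block-diagonal matrix of companion matrices C(f_i):
R = [[0, 0, -20], [1, 0, 11], [0, 1, -2]].

Note the characteristic polynomial does not split into linear factors over ℚ, so A has no Jordan form over ℚ; the rational canonical form exists over any field.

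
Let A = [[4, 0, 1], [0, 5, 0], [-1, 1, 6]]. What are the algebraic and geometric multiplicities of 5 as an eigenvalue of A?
The characteristic polynomial is (x - 5)^3, so the factor x - 5 appears with exponent 3: the algebraic multiplicity is 3.

rank(A - 5I) = 2, so the eigenspace has dimension 3 - 2 = 1: the geometric multiplicity is 1.

Since 1 < 3, A is not diagonalizable.

algebraic multiplicity 3, geometric multiplicity 1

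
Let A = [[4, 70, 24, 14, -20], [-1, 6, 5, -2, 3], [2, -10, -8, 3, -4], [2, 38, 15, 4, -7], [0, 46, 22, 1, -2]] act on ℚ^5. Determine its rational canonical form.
R = [[0, 6, 0, 0, 0], [1, 4, 0, 0, 0], [0, 0, 0, 0, 24], [0, 0, 1, 0, 22], [0, 0, 0, 1, 0]]

The invariant factors of A (the non-unit diagonal entries of the Smith normal form of xI - A over ℚ[x]) are x^2 - 4x - 6, (x + 4)(x^2 - 4x - 6), each dividing the next. The characteristic polynomial is their product, (x + 4)(x^2 - 4x - 6)^2.

The rational canonical form is the block-diagonal matrix of companion matrices C(f_i):
R = [[0, 6, 0, 0, 0], [1, 4, 0, 0, 0], [0, 0, 0, 0, 24], [0, 0, 1, 0, 22], [0, 0, 0, 1, 0]].

Note the characteristic polynomial does not split into linear factors over ℚ, so A has no Jordan form over ℚ; the rational canonical form exists over any field.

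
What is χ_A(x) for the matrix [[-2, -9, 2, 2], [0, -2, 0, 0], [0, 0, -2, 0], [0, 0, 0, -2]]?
χ_A(x) = (x + 2)^4

xI - A = [[x + 2, 9, -2, -2], [0, x + 2, 0, 0], [0, 0, x + 2, 0], [0, 0, 0, x + 2]].

Expanding det(xI - A) along the first row:
det(xI - A) = + (x + 2)·det([[x + 2, 0, 0], [0, x + 2, 0], [0, 0, x + 2]]) - (9)·det([[0, 0, 0], [0, x + 2, 0], [0, 0, x + 2]]) + (-2)·det([[0, x + 2, 0], [0, 0, 0], [0, 0, x + 2]]) - (-2)·det([[0, x + 2, 0], [0, 0, x + 2], [0, 0, 0]]).

Evaluating gives χ_A(x) = x^4 + 8x^3 + 24x^2 + 32x + 16 = (x + 2)^4.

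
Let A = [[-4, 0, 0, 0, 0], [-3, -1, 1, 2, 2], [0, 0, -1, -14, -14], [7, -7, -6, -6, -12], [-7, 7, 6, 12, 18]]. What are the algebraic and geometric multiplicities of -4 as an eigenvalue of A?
algebraic multiplicity 1, geometric multiplicity 1

The characteristic polynomial is (x - 6)^2(x + 1)^2(x + 4), so the factor x + 4 appears with exponent 1: the algebraic multiplicity is 1.

rank(A + 4I) = 4, so the eigenspace has dimension 5 - 4 = 1: the geometric multiplicity is 1.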